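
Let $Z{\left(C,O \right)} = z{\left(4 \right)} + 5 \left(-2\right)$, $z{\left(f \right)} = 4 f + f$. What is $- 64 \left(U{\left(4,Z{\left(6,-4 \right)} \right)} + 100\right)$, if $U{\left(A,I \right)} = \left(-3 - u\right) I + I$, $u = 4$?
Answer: $-2560$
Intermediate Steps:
$z{\left(f \right)} = 5 f$
$Z{\left(C,O \right)} = 10$ ($Z{\left(C,O \right)} = 5 \cdot 4 + 5 \left(-2\right) = 20 - 10 = 10$)
$U{\left(A,I \right)} = - 6 I$ ($U{\left(A,I \right)} = \left(-3 - 4\right) I + I = - 7 I + I = - 6 I$)
$- 64 \left(U{\left(4,Z{\left(6,-4 \right)} \right)} + 100\right) = - 64 \left(\left(-6\right) 10 + 100\right) = - 64 \left(-60 + 100\right) = \left(-64\right) 40 = -2560$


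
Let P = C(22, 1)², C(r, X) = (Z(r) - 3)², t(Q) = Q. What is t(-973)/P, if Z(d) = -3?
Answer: -973/1296 ≈ -0.75077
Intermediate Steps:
C(r, X) = 36 (C(r, X) = (-3 - 3)² = (-6)² = 36)
P = 1296 (P = 36² = 1296)
t(-973)/P = -973/1296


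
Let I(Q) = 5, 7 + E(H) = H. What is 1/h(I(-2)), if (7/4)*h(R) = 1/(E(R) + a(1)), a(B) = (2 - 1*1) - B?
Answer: -7/2 ≈ -3.5000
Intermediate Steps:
E(H) = -7 + H
a(B) = 1 - B (a(B) = (2 - 1) - B = 1 - B)
h(R) = 4/(7*(-7 + R)) (h(R) = 4/(7*((-7 + R) + (1 - 1*1))) = 4/(7*((-7 + R) + (1 - 1))) = 4/(7*((-7 + R) + 0)) = 4/(7*(-7 + R)))
1/h(I(-2)) = 1/(4/(7*(-7 + 5))) = 1/((4/7)/(-2)) = 1/((4/7)*(-1/2)) = 1/(-2/7) = -7/2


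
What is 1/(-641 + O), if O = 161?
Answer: -1/480 ≈ -0.0020833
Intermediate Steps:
1/(-641 + O) = 1/(-641 + 161) = 1/(-480) = -1/480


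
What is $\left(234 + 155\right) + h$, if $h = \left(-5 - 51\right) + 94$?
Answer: $427$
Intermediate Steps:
$h = 38$ ($h = -56 + 94 = 38$)
$\left(234 + 155\right) + h = \left(234 + 155\right) + 38 = 389 + 38 = 427$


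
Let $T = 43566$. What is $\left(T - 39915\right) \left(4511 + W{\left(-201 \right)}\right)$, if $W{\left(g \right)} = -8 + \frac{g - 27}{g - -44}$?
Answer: $\frac{2581983549}{157} \approx 1.6446 \cdot 10^{7}$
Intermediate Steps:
$W{\left(g \right)} = -8 + \frac{-27 + g}{44 + g}$ ($W{\left(g \right)} = -8 + \frac{-27 + g}{g + 44} = -8 + \frac{-27 + g}{44 + g}$)
$\left(T - 39915\right) \left(4511 + W{\left(-201 \right)}\right) = \left(43566 - 39915\right) \left(4511 + \frac{-379 - -1407}{44 - 201}\right) = 3651 \left(4511 + \frac{-379 + 1407}{-157}\right) = 3651 \left(4511 - \frac{1028}{157}\right) = 3651 \cdot \frac{707199}{157} = \frac{2581983549}{157}$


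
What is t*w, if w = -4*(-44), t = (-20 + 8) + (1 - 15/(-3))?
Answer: -1056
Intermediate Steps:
t = -6 (t = -12 + (1 - 15*(-1)/3) = -12 + (1 - 3*(-5/3)) = -12 + (1 + 5) = -12 + 6 = -6)
w = 176
t*w = -6*176 = -1056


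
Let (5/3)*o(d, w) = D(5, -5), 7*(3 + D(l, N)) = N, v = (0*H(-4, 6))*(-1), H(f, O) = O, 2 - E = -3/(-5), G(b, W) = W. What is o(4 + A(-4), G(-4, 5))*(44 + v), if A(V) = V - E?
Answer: -3432/35 ≈ -98.057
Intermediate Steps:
E = 7/5 (E = 2 - (-3)/(-5) = 2 - (-3)*(-1)/5 = 2 - 1*3/5 = 2 - 3/5 = 7/5 ≈ 1.4000)
A(V) = -7/5 + V (A(V) = V - 1*7/5 = V - 7/5 = -7/5 + V)
v = 0 (v = (0*6)*(-1) = 0*(-1) = 0)
D(l, N) = -3 + N/7
o(d, w) = -78/35 (o(d, w) = 3*(-3 + (1/7)*(-5))/5 = 3*(-3 - 5/7)/5 = (3/5)*(-26/7) = -78/35)
o(4 + A(-4), G(-4, 5))*(44 + v) = -78*(44 + 0)/35 = -78/35*44 = -3432/35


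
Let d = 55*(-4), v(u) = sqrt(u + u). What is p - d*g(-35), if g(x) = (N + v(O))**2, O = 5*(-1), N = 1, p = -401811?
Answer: -403791 + 440*I*sqrt(10) ≈ -4.0379e+5 + 1391.4*I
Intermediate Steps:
O = -5
v(u) = sqrt(2)*sqrt(u) (v(u) = sqrt(2*u) = sqrt(2)*sqrt(u))
d = -220
g(x) = (1 + I*sqrt(10))**2 (g(x) = (1 + sqrt(2)*sqrt(-5))**2 = (1 + sqrt(2)*(I*sqrt(5)))**2 = (1 + I*sqrt(10))**2)
p - d*g(-35) = -401811 - (-220)*(1 + I*sqrt(10))**2 = -401811 + 220*(1 + I*sqrt(10))**2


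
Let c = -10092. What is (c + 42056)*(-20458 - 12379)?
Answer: -1049601868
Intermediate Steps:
(c + 42056)*(-20458 - 12379) = (-10092 + 42056)*(-20458 - 12379) = 31964*(-32837) = -1049601868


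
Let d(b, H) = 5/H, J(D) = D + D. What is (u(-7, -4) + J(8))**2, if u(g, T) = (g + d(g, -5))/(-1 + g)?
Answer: 289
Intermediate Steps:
J(D) = 2*D
u(g, T) = 1 (u(g, T) = (g + 5/(-5))/(-1 + g) = (g + 5*(-1/5))/(-1 + g) = (g - 1)/(-1 + g) = (-1 + g)/(-1 + g) = 1)
(u(-7, -4) + J(8))**2 = (1 + 2*8)**2 = (1 + 16)**2 = 17**2 = 289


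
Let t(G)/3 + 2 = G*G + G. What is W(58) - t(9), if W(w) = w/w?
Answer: -263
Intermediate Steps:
W(w) = 1
t(G) = -6 + 3*G + 3*G² (t(G) = -6 + 3*(G*G + G) = -6 + 3*(G² + G) = -6 + 3*(G + G²) = -6 + (3*G + 3*G²) = -6 + 3*G + 3*G²)
W(58) - t(9) = 1 - (-6 + 3*9 + 3*9²) = 1 - (-6 + 27 + 3*81) = 1 - (-6 + 27 + 243) = 1 - 1*264 = 1 - 264 = -263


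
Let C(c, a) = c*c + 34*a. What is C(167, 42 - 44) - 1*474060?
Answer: -446239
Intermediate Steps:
C(c, a) = c**2 + 34*a
C(167, 42 - 44) - 1*474060 = (167**2 + 34*(42 - 44)) - 1*474060 = (27889 + 34*(-2)) - 474060 = (27889 - 68) - 474060 = 27821 - 474060 = -446239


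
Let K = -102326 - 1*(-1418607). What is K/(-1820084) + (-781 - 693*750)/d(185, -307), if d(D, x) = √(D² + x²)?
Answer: -1316281/1820084 - 520531*√128474/128474 ≈ -1453.0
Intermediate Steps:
K = 1316281 (K = -102326 + 1418607 = 1316281)
K/(-1820084) + (-781 - 693*750)/d(185, -307) = 1316281/(-1820084) + (-781 - 693*750)/(√(185² + (-307)²)) = 1316281*(-1/1820084) + (-781 - 519750)/(√(34225 + 94249)) = -1316281/1820084 - 520531*√128474/128474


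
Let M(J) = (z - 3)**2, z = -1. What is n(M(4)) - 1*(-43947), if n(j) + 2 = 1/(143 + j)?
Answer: 6987256/159 ≈ 43945.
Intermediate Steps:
M(J) = 16 (M(J) = (-1 - 3)**2 = (-4)**2 = 16)
n(j) = -2 + 1/(143 + j)
n(M(4)) - 1*(-43947) = (-285 - 2*16)/(143 + 16) - 1*(-43947) = (-285 - 32)/159 + 43947 = (1/159)*(-317) + 43947 = -317/159 + 43947 = 6987256/159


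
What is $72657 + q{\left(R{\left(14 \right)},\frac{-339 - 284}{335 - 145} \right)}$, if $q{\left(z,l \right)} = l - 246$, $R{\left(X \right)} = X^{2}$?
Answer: $\frac{13757467}{190} \approx 72408.0$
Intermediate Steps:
$q{\left(z,l \right)} = -246 + l$
$72657 + q{\left(R{\left(14 \right)},\frac{-339 - 284}{335 - 145} \right)} = 72657 - \left(246 - \frac{-339 - 284}{335 - 145}\right) = 72657 - \left(246 + \frac{623}{190}\right) = 72657 - \frac{47363}{190} = \frac{13757467}{190}$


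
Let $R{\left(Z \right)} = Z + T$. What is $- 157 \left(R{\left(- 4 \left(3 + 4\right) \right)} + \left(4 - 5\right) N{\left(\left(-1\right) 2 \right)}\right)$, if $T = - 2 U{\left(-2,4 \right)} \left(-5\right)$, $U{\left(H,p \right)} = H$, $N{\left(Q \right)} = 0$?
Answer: $7536$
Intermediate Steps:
$T = -20$ ($T = \left(-2\right) \left(-2\right) \left(-5\right) = 4 \left(-5\right) = -20$)
$R{\left(Z \right)} = -20 + Z$ ($R{\left(Z \right)} = Z - 20 = -20 + Z$)
$- 157 \left(R{\left(- 4 \left(3 + 4\right) \right)} + \left(4 - 5\right) N{\left(\left(-1\right) 2 \right)}\right) = - 157 \left(\left(-20 - 4 \left(3 + 4\right)\right) + \left(4 - 5\right) 0\right) = - 157 \left(\left(-20 - 28\right) - 0\right) = - 157 \left(\left(-20 - 28\right) + 0\right) = - 157 \left(-48 + 0\right) = \left(-157\right) \left(-48\right) = 7536$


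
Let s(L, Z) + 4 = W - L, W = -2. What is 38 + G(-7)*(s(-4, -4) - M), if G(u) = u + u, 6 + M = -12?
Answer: -186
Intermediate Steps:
s(L, Z) = -6 - L (s(L, Z) = -4 + (-2 - L) = -6 - L)
M = -18 (M = -6 - 12 = -18)
G(u) = 2*u
38 + G(-7)*(s(-4, -4) - M) = 38 + (2*(-7))*((-6 - 1*(-4)) - 1*(-18)) = 38 - 14*((-6 + 4) + 18) = 38 - 14*(-2 + 18) = 38 - 14*16 = 38 - 224 = -186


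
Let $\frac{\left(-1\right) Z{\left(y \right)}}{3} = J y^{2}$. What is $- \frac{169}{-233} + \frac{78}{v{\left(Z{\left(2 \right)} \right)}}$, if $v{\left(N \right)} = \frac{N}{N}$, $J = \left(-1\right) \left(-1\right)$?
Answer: $\frac{18343}{233} \approx 78.725$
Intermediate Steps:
$J = 1$
$Z{\left(y \right)} = - 3 y^{2}$ ($Z{\left(y \right)} = - 3 \cdot 1 y^{2} = - 3 y^{2}$)
$v{\left(N \right)} = 1$
$- \frac{169}{-233} + \frac{78}{v{\left(Z{\left(2 \right)} \right)}} = - \frac{169}{-233} + \frac{78}{1} = \left(-169\right) \left(- \frac{1}{233}\right) + 78 \cdot 1 = \frac{169}{233} + 78 = \frac{18343}{233}$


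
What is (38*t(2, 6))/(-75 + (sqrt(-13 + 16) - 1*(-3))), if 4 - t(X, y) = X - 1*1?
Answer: -2736/1727 - 38*sqrt(3)/1727 ≈ -1.6224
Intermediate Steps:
t(X, y) = 5 - X (t(X, y) = 4 - (X - 1*1) = 4 - (X - 1) = 4 - (-1 + X) = 4 + (1 - X) = 5 - X)
(38*t(2, 6))/(-75 + (sqrt(-13 + 16) - 1*(-3))) = (38*(5 - 1*2))/(-75 + (sqrt(-13 + 16) - 1*(-3))) = (38*(5 - 2))/(-75 + (sqrt(3) + 3)) = (38*3)/(-75 + (3 + sqrt(3))) = 114/(-72 + sqrt(3))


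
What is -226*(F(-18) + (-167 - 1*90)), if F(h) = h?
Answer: 62150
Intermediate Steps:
-226*(F(-18) + (-167 - 1*90)) = -226*(-18 + (-167 - 1*90)) = -226*(-18 + (-167 - 90)) = -226*(-18 - 257) = -226*(-275) = 62150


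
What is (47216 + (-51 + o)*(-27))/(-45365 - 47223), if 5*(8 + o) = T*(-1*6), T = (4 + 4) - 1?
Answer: -245179/462940 ≈ -0.52961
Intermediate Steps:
T = 7 (T = 8 - 1 = 7)
o = -82/5 (o = -8 + (7*(-1*6))/5 = -8 + (7*(-6))/5 = -8 + (⅕)*(-42) = -8 - 42/5 = -82/5 ≈ -16.400)
(47216 + (-51 + o)*(-27))/(-45365 - 47223) = (47216 + (-51 - 82/5)*(-27))/(-45365 - 47223) = (47216 - 337/5*(-27))/(-92588) = (47216 + 9099/5)*(-1/92588) = (245179/5)*(-1/92588) = -245179/462940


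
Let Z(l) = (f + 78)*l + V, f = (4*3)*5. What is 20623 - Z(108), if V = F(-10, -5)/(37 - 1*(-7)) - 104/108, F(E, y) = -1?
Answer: 6795343/1188 ≈ 5720.0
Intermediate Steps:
V = -1171/1188 (V = -1/(37 - 1*(-7)) - 104/108 = -1/(37 + 7) - 104*1/108 = -1/44 - 26/27 = -1171/1188 ≈ -0.98569)
f = 60 (f = 12*5 = 60)
Z(l) = -1171/1188 + 138*l (Z(l) = (60 + 78)*l - 1171/1188 = 138*l - 1171/1188 = -1171/1188 + 138*l)
20623 - Z(108) = 20623 - (-1171/1188 + 138*108) = 20623 - (-1171/1188 + 14904) = 20623 - 1*17704781/1188 = 20623 - 17704781/1188 = 6795343/1188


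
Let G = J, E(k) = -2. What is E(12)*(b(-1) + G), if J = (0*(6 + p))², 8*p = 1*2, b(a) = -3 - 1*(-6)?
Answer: -6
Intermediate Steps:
b(a) = 3 (b(a) = -3 + 6 = 3)
p = ¼ (p = (1*2)/8 = (⅛)*2 = ¼ ≈ 0.25000)
J = 0 (J = (0*(6 + ¼))² = (0*(25/4))² = 0² = 0)
G = 0
E(12)*(b(-1) + G) = -2*(3 + 0) = -2*3 = -6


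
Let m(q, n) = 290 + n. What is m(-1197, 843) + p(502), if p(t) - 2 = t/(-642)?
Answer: 364084/321 ≈ 1134.2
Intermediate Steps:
p(t) = 2 - t/642 (p(t) = 2 + t/(-642) = 2 + t*(-1/642) = 2 - t/642)
m(-1197, 843) + p(502) = (290 + 843) + (2 - 1/642*502) = 1133 + (2 - 251/321) = 1133 + 391/321 = 364084/321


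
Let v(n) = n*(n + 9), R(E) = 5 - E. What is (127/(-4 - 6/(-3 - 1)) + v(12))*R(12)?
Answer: -7042/5 ≈ -1408.4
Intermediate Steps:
v(n) = n*(9 + n)
(127/(-4 - 6/(-3 - 1)) + v(12))*R(12) = (127/(-4 - 6/(-3 - 1)) + 12*(9 + 12))*(5 - 1*12) = (127/(-4 - 6/(-4)) + 12*21)*(5 - 12) = (127/(-4 - 6*(-1/4)) + 252)*(-7) = (127/(-4 + 3/2) + 252)*(-7) = (127/(-5/2) + 252)*(-7) = (127*(-2/5) + 252)*(-7) = (-254/5 + 252)*(-7) = (1006/5)*(-7) = -7042/5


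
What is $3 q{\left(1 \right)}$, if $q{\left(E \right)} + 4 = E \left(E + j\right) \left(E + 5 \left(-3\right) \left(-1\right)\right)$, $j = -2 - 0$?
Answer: $-60$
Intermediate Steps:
$j = -2$ ($j = -2 + 0 = -2$)
$q{\left(E \right)} = -4 + E \left(-2 + E\right) \left(15 + E\right)$ ($q{\left(E \right)} = -4 + E \left(E - 2\right) \left(E + 5 \left(-3\right) \left(-1\right)\right) = -4 + E \left(-2 + E\right) \left(E - -15\right) = -4 + E \left(-2 + E\right) \left(E + 15\right) = -4 + E \left(-2 + E\right) \left(15 + E\right)$)
$3 q{\left(1 \right)} = 3 \left(-4 + 1^{3} - 30 + 13 \cdot 1^{2}\right) = 3 \left(-4 + 1 - 30 + 13 \cdot 1\right) = 3 \left(-4 + 1 - 30 + 13\right) = 3 \left(-20\right) = -60$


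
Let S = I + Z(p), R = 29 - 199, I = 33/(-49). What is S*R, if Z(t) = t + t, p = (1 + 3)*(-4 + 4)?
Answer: 5610/49 ≈ 114.49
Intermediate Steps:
p = 0 (p = 4*0 = 0)
Z(t) = 2*t
I = -33/49 (I = 33*(-1/49) = -33/49 ≈ -0.67347)
R = -170
S = -33/49 (S = -33/49 + 2*0 = -33/49 + 0 = -33/49 ≈ -0.67347)
S*R = -33/49*(-170) = 5610/49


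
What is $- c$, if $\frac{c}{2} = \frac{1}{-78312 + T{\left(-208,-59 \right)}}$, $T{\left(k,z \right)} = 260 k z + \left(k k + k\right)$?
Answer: $- \frac{1}{1577732} \approx -6.3382 \cdot 10^{-7}$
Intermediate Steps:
$T{\left(k,z \right)} = k + k^{2} + 260 k z$ ($T{\left(k,z \right)} = 260 k z + \left(k^{2} + k\right) = 260 k z + \left(k + k^{2}\right) = k + k^{2} + 260 k z$)
$c = \frac{1}{1577732}$ ($c = \frac{2}{-78312 - 208 \left(1 - 208 + 260 \left(-59\right)\right)} = \frac{2}{-78312 - 208 \left(1 - 208 - 15340\right)} = \frac{2}{-78312 - -3233776} = \frac{2}{-78312 + 3233776} = \frac{2}{3155464} = 2 \cdot \frac{1}{3155464} = \frac{1}{1577732} \approx 6.3382 \cdot 10^{-7}$)
$- c = \left(-1\right) \frac{1}{1577732} = - \frac{1}{1577732}$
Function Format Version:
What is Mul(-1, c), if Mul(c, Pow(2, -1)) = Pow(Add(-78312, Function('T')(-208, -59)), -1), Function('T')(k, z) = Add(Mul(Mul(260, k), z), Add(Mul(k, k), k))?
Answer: Rational(-1, 1577732) ≈ -6.3382e-7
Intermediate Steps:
Function('T')(k, z) = Add(k, Pow(k, 2), Mul(260, k, z)) (Function('T')(k, z) = Add(Mul(260, k, z), Add(Pow(k, 2), k)) = Add(Mul(260, k, z), Add(k, Pow(k, 2))) = Add(k, Pow(k, 2), Mul(260, k, z)))
c = Rational(1, 1577732) (c = Mul(2, Pow(Add(-78312, Mul(-208, Add(1, -208, Mul(260, -59)))), -1)) = Mul(2, Pow(Add(-78312, Mul(-208, Add(1, -208, -15340))), -1)) = Mul(2, Pow(Add(-78312, Mul(-208, -15547)), -1)) = Mul(2, Pow(Add(-78312, 3233776), -1)) = Mul(2, Pow(3155464, -1)) = Mul(2, Rational(1, 3155464)) = Rational(1, 1577732) ≈ 6.3382e-7)
Mul(-1, c) = Mul(-1, Rational(1, 1577732)) = Rational(-1, 1577732)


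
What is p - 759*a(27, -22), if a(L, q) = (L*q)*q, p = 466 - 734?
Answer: -9918880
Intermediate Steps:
p = -268
a(L, q) = L*q²
p - 759*a(27, -22) = -268 - 20493*(-22)² = -268 - 20493*484 = -268 - 759*13068 = -268 - 9918612 = -9918880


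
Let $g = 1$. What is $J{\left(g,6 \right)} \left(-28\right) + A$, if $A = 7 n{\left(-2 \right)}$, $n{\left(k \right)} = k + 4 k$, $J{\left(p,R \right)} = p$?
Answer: $-98$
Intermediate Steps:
$n{\left(k \right)} = 5 k$
$A = -70$ ($A = 7 \cdot 5 \left(-2\right) = 7 \left(-10\right) = -70$)
$J{\left(g,6 \right)} \left(-28\right) + A = 1 \left(-28\right) - 70 = -28 - 70 = -98$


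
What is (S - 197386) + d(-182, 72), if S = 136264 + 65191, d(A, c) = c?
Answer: 4141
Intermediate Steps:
S = 201455
(S - 197386) + d(-182, 72) = (201455 - 197386) + 72 = 4069 + 72 = 4141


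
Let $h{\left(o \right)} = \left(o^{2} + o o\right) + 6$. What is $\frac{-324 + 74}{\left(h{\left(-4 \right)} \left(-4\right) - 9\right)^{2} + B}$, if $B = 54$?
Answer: $- \frac{10}{1039} \approx -0.0096246$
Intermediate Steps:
$h{\left(o \right)} = 6 + 2 o^{2}$ ($h{\left(o \right)} = \left(o^{2} + o^{2}\right) + 6 = 2 o^{2} + 6 = 6 + 2 o^{2}$)
$\frac{-324 + 74}{\left(h{\left(-4 \right)} \left(-4\right) - 9\right)^{2} + B} = \frac{-324 + 74}{\left(\left(6 + 2 \left(-4\right)^{2}\right) \left(-4\right) - 9\right)^{2} + 54} = - \frac{250}{\left(\left(6 + 2 \cdot 16\right) \left(-4\right) - 9\right)^{2} + 54} = - \frac{250}{\left(\left(6 + 32\right) \left(-4\right) - 9\right)^{2} + 54} = - \frac{250}{\left(38 \left(-4\right) - 9\right)^{2} + 54} = - \frac{250}{\left(-152 - 9\right)^{2} + 54} = - \frac{250}{\left(-161\right)^{2} + 54} = - \frac{250}{25921 + 54} = - \frac{250}{25975} = \left(-250\right) \frac{1}{25975} = - \frac{10}{1039}$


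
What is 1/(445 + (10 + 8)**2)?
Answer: 1/769 ≈ 0.0013004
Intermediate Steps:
1/(445 + (10 + 8)**2) = 1/(445 + 18**2) = 1/(445 + 324) = 1/769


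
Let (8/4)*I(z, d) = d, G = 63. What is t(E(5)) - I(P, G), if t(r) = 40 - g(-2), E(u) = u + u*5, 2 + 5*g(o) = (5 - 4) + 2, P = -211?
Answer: 83/10 ≈ 8.3000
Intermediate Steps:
g(o) = ⅕ (g(o) = -⅖ + ((5 - 4) + 2)/5 = -⅖ + (1 + 2)/5 = -⅖ + (⅕)*3 = -⅖ + ⅗ = ⅕)
I(z, d) = d/2
E(u) = 6*u (E(u) = u + 5*u = 6*u)
t(r) = 199/5 (t(r) = 40 - 1*⅕ = 40 - ⅕ = 199/5)
t(E(5)) - I(P, G) = 199/5 - 63/2 = 83/10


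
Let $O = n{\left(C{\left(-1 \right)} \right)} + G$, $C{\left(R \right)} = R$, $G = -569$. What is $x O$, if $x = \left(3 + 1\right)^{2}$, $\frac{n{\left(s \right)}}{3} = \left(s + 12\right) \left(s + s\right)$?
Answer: $-10160$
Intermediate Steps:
$n{\left(s \right)} = 6 s \left(12 + s\right)$ ($n{\left(s \right)} = 3 \left(s + 12\right) \left(s + s\right) = 3 \left(12 + s\right) 2 s = 3 \cdot 2 s \left(12 + s\right) = 6 s \left(12 + s\right)$)
$x = 16$ ($x = 4^{2} = 16$)
$O = -635$ ($O = 6 \left(-1\right) \left(12 - 1\right) - 569 = 6 \left(-1\right) 11 - 569 = -66 - 569 = -635$)
$x O = 16 \left(-635\right) = -10160$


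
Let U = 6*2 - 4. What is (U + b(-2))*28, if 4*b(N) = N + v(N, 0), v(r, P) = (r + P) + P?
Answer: 196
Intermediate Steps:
v(r, P) = r + 2*P (v(r, P) = (P + r) + P = r + 2*P)
b(N) = N/2 (b(N) = (N + (N + 2*0))/4 = (N + (N + 0))/4 = (N + N)/4 = (2*N)/4 = N/2)
U = 8 (U = 12 - 4 = 8)
(U + b(-2))*28 = (8 + (1/2)*(-2))*28 = (8 - 1)*28 = 7*28 = 196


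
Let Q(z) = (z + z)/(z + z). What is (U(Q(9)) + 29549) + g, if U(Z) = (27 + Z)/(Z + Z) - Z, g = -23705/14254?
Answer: 421353043/14254 ≈ 29560.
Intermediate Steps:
Q(z) = 1 (Q(z) = (2*z)/((2*z)) = (2*z)*(1/(2*z)) = 1)
g = -23705/14254 (g = -23705*1/14254 = -23705/14254 ≈ -1.6630)
U(Z) = -Z + (27 + Z)/(2*Z) (U(Z) = (27 + Z)/((2*Z)) - Z = (27 + Z)*(1/(2*Z)) - Z = (27 + Z)/(2*Z) - Z = -Z + (27 + Z)/(2*Z))
(U(Q(9)) + 29549) + g = ((½ - 1*1 + (27/2)/1) + 29549) - 23705/14254 = ((½ - 1 + (27/2)*1) + 29549) - 23705/14254 = ((½ - 1 + 27/2) + 29549) - 23705/14254 = (13 + 29549) - 23705/14254 = 29562 - 23705/14254 = 421353043/14254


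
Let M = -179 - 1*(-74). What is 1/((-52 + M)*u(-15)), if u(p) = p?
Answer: 1/2355 ≈ 0.00042463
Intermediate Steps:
M = -105 (M = -179 + 74 = -105)
1/((-52 + M)*u(-15)) = 1/((-52 - 105)*(-15)) = 1/(-157*(-15)) = 1/2355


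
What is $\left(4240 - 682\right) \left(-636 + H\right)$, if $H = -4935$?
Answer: $-19821618$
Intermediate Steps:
$\left(4240 - 682\right) \left(-636 + H\right) = \left(4240 - 682\right) \left(-636 - 4935\right) = 3558 \left(-5571\right) = -19821618$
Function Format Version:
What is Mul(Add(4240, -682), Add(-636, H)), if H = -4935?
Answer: -19821618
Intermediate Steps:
Mul(Add(4240, -682), Add(-636, H)) = Mul(Add(4240, -682), Add(-636, -4935)) = Mul(3558, -5571) = -19821618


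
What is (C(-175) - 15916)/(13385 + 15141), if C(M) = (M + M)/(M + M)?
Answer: -15915/28526 ≈ -0.55791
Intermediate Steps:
C(M) = 1 (C(M) = (2*M)/((2*M)) = (2*M)*(1/(2*M)) = 1)
(C(-175) - 15916)/(13385 + 15141) = (1 - 15916)/(13385 + 15141) = -15915/28526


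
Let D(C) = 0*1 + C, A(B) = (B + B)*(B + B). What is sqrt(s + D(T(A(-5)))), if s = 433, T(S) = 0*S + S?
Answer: sqrt(533) ≈ 23.087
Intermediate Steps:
A(B) = 4*B**2 (A(B) = (2*B)*(2*B) = 4*B**2)
T(S) = S (T(S) = 0 + S = S)
D(C) = C (D(C) = 0 + C = C)
sqrt(s + D(T(A(-5)))) = sqrt(433 + 4*(-5)**2) = sqrt(433 + 4*25) = sqrt(433 + 100) = sqrt(533)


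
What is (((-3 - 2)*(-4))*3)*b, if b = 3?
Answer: 180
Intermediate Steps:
(((-3 - 2)*(-4))*3)*b = (((-3 - 2)*(-4))*3)*3 = (-5*(-4)*3)*3 = (20*3)*3 = 60*3 = 180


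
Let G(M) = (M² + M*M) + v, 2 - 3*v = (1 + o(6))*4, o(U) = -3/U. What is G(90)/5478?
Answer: 2700/913 ≈ 2.9573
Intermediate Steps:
v = 0 (v = ⅔ - (1 - 3/6)*4/3 = ⅔ - (1 - 3*⅙)*4/3 = ⅔ - (1 - ½)*4/3 = ⅔ - 4/6 = ⅔ - ⅓*2 = ⅔ - ⅔ = 0)
G(M) = 2*M² (G(M) = (M² + M*M) + 0 = (M² + M²) + 0 = 2*M² + 0 = 2*M²)
G(90)/5478 = (2*90²)/5478 = (2*8100)*(1/5478) = 16200*(1/5478) = 2700/913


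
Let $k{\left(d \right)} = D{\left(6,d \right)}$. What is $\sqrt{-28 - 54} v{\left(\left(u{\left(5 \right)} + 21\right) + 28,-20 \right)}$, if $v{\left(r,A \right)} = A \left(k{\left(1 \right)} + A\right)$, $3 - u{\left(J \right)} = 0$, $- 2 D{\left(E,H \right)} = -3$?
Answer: $370 i \sqrt{82} \approx 3350.5 i$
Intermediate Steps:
$D{\left(E,H \right)} = \frac{3}{2}$ ($D{\left(E,H \right)} = \left(- \frac{1}{2}\right) \left(-3\right) = \frac{3}{2}$)
$k{\left(d \right)} = \frac{3}{2}$
$u{\left(J \right)} = 3$ ($u{\left(J \right)} = 3 - 0 = 3 + 0 = 3$)
$v{\left(r,A \right)} = A \left(\frac{3}{2} + A\right)$
$\sqrt{-28 - 54} v{\left(\left(u{\left(5 \right)} + 21\right) + 28,-20 \right)} = \sqrt{-28 - 54} \cdot \frac{1}{2} \left(-20\right) \left(3 + 2 \left(-20\right)\right) = \sqrt{-82} \cdot \frac{1}{2} \left(-20\right) \left(3 - 40\right) = i \sqrt{82} \cdot \frac{1}{2} \left(-20\right) \left(-37\right) = i \sqrt{82} \cdot 370 = 370 i \sqrt{82}$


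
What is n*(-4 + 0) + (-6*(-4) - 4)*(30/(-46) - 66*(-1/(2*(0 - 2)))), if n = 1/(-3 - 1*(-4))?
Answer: -7982/23 ≈ -347.04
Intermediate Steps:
n = 1 (n = 1/(-3 + 4) = 1/1 = 1)
n*(-4 + 0) + (-6*(-4) - 4)*(30/(-46) - 66*(-1/(2*(0 - 2)))) = 1*(-4 + 0) + (-6*(-4) - 4)*(30/(-46) - 66*(-1/(2*(0 - 2)))) = 1*(-4) + (24 - 4)*(30*(-1/46) - 66/((-2*(-2)))) = -4 + 20*(-15/23 - 66/4) = -4 + 20*(-15/23 - 66*¼) = -4 + 20*(-15/23 - 33/2) = -4 + 20*(-789/46) = -4 - 7890/23 = -7982/23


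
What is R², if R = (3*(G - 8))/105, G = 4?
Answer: 16/1225 ≈ 0.013061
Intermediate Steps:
R = -4/35 (R = (3*(4 - 8))/105 = (3*(-4))*(1/105) = -12*1/105 = -4/35 ≈ -0.11429)
R² = (-4/35)² = 16/1225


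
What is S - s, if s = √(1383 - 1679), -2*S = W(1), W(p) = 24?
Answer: -12 - 2*I*√74 ≈ -12.0 - 17.205*I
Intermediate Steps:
S = -12 (S = -½*24 = -12)
s = 2*I*√74 (s = √(-296) = 2*I*√74 ≈ 17.205*I)
S - s = -12 - 2*I*√74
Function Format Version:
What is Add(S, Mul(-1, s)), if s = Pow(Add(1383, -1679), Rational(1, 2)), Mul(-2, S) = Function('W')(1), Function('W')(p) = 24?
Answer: Add(-12, Mul(-2, I, Pow(74, Rational(1, 2)))) ≈ Add(-12.000, Mul(-17.205, I))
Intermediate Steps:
S = -12 (S = Mul(Rational(-1, 2), 24) = -12)
s = Mul(2, I, Pow(74, Rational(1, 2))) (s = Pow(-296, Rational(1, 2)) = Mul(2, I, Pow(74, Rational(1, 2))) ≈ Mul(17.205, I))
Add(S, Mul(-1, s)) = Add(-12, Mul(-1, Mul(2, I, Pow(74, Rational(1, 2))))) = Add(-12, Mul(-2, I, Pow(74, Rational(1, 2))))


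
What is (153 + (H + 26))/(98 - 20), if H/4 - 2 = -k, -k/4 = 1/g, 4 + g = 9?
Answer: 317/130 ≈ 2.4385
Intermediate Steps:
g = 5 (g = -4 + 9 = 5)
k = -4/5 ≈ -0.80000
H = 56/5 (H = 8 + 4*(-1*(-4/5)) = 8 + 4*(4/5) = 8 + 16/5 = 56/5 ≈ 11.200)
(153 + (H + 26))/(98 - 20) = (153 + (56/5 + 26))/(98 - 20) = (153 + 186/5)/78 = (951/5)*(1/78) = 317/130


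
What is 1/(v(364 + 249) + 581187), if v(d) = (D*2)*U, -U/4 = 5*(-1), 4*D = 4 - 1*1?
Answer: 1/581217 ≈ 1.7205e-6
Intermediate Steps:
D = ¾ (D = (4 - 1*1)/4 = (4 - 1)/4 = (¼)*3 = ¾ ≈ 0.75000)
U = 20 (U = -20*(-1) = -4*(-5) = 20)
v(d) = 30 (v(d) = ((¾)*2)*20 = (3/2)*20 = 30)
1/(v(364 + 249) + 581187) = 1/(30 + 581187) = 1/581217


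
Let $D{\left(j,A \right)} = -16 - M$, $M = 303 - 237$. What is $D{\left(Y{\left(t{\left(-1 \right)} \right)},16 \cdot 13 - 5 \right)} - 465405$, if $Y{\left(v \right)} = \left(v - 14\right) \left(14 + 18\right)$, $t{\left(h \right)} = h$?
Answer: $-465487$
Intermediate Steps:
$M = 66$ ($M = 303 - 237 = 66$)
$Y{\left(v \right)} = -448 + 32 v$ ($Y{\left(v \right)} = \left(-14 + v\right) 32 = -448 + 32 v$)
$D{\left(j,A \right)} = -82$ ($D{\left(j,A \right)} = -16 - 66 = -82$)
$D{\left(Y{\left(t{\left(-1 \right)} \right)},16 \cdot 13 - 5 \right)} - 465405 = -82 - 465405 = -465487$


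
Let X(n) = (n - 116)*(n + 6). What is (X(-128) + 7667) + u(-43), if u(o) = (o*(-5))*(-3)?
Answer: 36790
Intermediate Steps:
X(n) = (-116 + n)*(6 + n)
u(o) = 15*o (u(o) = -5*o*(-3) = 15*o)
(X(-128) + 7667) + u(-43) = ((-696 + (-128)² - 110*(-128)) + 7667) + 15*(-43) = ((-696 + 16384 + 14080) + 7667) - 645 = (29768 + 7667) - 645 = 37435 - 645 = 36790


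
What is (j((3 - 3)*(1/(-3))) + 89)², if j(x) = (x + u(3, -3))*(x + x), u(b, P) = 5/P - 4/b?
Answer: 7921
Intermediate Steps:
u(b, P) = -4/b + 5/P
j(x) = 2*x*(-3 + x) (j(x) = (x + (-4/3 + 5/(-3)))*(x + x) = (x + (-4*⅓ + 5*(-⅓)))*(2*x) = (x + (-4/3 - 5/3))*(2*x) = (x - 3)*(2*x) = (-3 + x)*(2*x) = 2*x*(-3 + x))
(j((3 - 3)*(1/(-3))) + 89)² = (2*((3 - 3)*(1/(-3)))*(-3 + (3 - 3)*(1/(-3))) + 89)² = (2*(0*(1*(-⅓)))*(-3 + 0*(1*(-⅓))) + 89)² = (2*(0*(-⅓))*(-3 + 0*(-⅓)) + 89)² = (2*0*(-3 + 0) + 89)² = (2*0*(-3) + 89)² = (0 + 89)² = 89² = 7921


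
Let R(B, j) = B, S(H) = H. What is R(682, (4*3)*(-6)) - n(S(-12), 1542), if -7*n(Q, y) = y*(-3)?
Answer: 148/7 ≈ 21.143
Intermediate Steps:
n(Q, y) = 3*y/7 (n(Q, y) = -y*(-3)/7 = -(-3)*y/7 = 3*y/7)
R(682, (4*3)*(-6)) - n(S(-12), 1542) = 682 - 3*1542/7 = 682 - 1*4626/7 = 682 - 4626/7 = 148/7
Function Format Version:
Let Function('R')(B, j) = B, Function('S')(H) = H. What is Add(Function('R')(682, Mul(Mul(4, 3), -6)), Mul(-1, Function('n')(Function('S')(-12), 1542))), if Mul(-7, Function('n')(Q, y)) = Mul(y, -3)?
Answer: Rational(148, 7) ≈ 21.143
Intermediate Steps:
Function('n')(Q, y) = Mul(Rational(3, 7), y) (Function('n')(Q, y) = Mul(Rational(-1, 7), Mul(y, -3)) = Mul(Rational(-1, 7), Mul(-3, y)) = Mul(Rational(3, 7), y))
Add(Function('R')(682, Mul(Mul(4, 3), -6)), Mul(-1, Function('n')(Function('S')(-12), 1542))) = Add(682, Mul(-1, Mul(Rational(3, 7), 1542))) = Add(682, Mul(-1, Rational(4626, 7))) = Add(682, Rational(-4626, 7)) = Rational(148, 7)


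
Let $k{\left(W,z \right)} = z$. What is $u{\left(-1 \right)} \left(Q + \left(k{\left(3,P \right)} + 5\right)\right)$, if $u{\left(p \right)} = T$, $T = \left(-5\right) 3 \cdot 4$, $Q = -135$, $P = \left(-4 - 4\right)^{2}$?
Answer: $3960$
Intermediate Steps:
$P = 64$ ($P = \left(-8\right)^{2} = 64$)
$T = -60$ ($T = \left(-15\right) 4 = -60$)
$u{\left(p \right)} = -60$
$u{\left(-1 \right)} \left(Q + \left(k{\left(3,P \right)} + 5\right)\right) = - 60 \left(-135 + \left(64 + 5\right)\right) = - 60 \left(-135 + 69\right) = \left(-60\right) \left(-66\right) = 3960$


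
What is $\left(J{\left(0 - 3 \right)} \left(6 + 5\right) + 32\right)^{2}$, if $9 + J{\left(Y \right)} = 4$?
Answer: $529$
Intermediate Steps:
$J{\left(Y \right)} = -5$ ($J{\left(Y \right)} = -9 + 4 = -5$)
$\left(J{\left(0 - 3 \right)} \left(6 + 5\right) + 32\right)^{2} = \left(- 5 \left(6 + 5\right) + 32\right)^{2} = \left(\left(-5\right) 11 + 32\right)^{2} = \left(-55 + 32\right)^{2} = \left(-23\right)^{2} = 529$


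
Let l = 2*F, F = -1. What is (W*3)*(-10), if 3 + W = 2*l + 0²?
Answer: 210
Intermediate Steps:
l = -2 (l = 2*(-1) = -2)
W = -7 (W = -3 + (2*(-2) + 0²) = -3 + (-4 + 0) = -3 - 4 = -7)
(W*3)*(-10) = -7*3*(-10) = -21*(-10) = 210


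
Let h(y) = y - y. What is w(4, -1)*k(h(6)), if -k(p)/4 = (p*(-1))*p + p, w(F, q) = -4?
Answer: 0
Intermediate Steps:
h(y) = 0
k(p) = -4*p + 4*p² (k(p) = -4*((p*(-1))*p + p) = -4*((-p)*p + p) = -4*(-p² + p) = -4*(p - p²) = -4*p + 4*p²)
w(4, -1)*k(h(6)) = -16*0*(-1 + 0) = -16*0*(-1) = -4*0 = 0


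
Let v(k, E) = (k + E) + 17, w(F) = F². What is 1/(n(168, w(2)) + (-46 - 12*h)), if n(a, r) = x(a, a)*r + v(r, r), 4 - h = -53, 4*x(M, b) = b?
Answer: -1/537 ≈ -0.0018622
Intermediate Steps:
x(M, b) = b/4
h = 57 (h = 4 - 1*(-53) = 4 + 53 = 57)
v(k, E) = 17 + E + k (v(k, E) = (E + k) + 17 = 17 + E + k)
n(a, r) = 17 + 2*r + a*r/4 (n(a, r) = (a/4)*r + (17 + r + r) = a*r/4 + (17 + 2*r) = 17 + 2*r + a*r/4)
1/(n(168, w(2)) + (-46 - 12*h)) = 1/((17 + 2*2² + (¼)*168*2²) + (-46 - 12*57)) = 1/((17 + 2*4 + (¼)*168*4) + (-46 - 684)) = 1/((17 + 8 + 168) - 730) = 1/(193 - 730) = 1/(-537) = -1/537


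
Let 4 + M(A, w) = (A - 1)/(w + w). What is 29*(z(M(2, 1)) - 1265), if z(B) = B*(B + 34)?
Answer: -159123/4 ≈ -39781.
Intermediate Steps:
M(A, w) = -4 + (-1 + A)/(2*w) (M(A, w) = -4 + (A - 1)/(w + w) = -4 + (-1 + A)/((2*w)) = -4 + (-1 + A)*(1/(2*w)) = -4 + (-1 + A)/(2*w))
z(B) = B*(34 + B)
29*(z(M(2, 1)) - 1265) = 29*(((1/2)*(-1 + 2 - 8*1)/1)*(34 + (1/2)*(-1 + 2 - 8*1)/1) - 1265) = 29*(((1/2)*1*(-1 + 2 - 8))*(34 + (1/2)*1*(-1 + 2 - 8)) - 1265) = 29*(((1/2)*1*(-7))*(34 + (1/2)*1*(-7)) - 1265) = 29*(-7*(34 - 7/2)/2 - 1265) = 29*(-7/2*61/2 - 1265) = 29*(-427/4 - 1265) = 29*(-5487/4) = -159123/4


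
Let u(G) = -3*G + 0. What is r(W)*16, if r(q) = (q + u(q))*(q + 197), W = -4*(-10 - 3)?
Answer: -414336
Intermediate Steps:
u(G) = -3*G
W = 52 (W = -4*(-13) = 52)
r(q) = -2*q*(197 + q) (r(q) = (q - 3*q)*(q + 197) = (-2*q)*(197 + q) = -2*q*(197 + q))
r(W)*16 = (2*52*(-197 - 1*52))*16 = (2*52*(-197 - 52))*16 = (2*52*(-249))*16 = -25896*16 = -414336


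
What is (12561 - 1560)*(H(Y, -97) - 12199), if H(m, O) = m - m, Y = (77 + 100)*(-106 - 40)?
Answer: -134201199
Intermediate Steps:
Y = -25842 (Y = 177*(-146) = -25842)
H(m, O) = 0
(12561 - 1560)*(H(Y, -97) - 12199) = (12561 - 1560)*(0 - 12199) = 11001*(-12199) = -134201199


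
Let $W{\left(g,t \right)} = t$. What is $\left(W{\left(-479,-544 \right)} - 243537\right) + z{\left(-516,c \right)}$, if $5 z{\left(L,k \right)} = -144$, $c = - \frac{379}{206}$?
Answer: $- \frac{1220549}{5} \approx -2.4411 \cdot 10^{5}$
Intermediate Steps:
$c = - \frac{379}{206}$ ($c = \left(-379\right) \frac{1}{206} = - \frac{379}{206} \approx -1.8398$)
$z{\left(L,k \right)} = - \frac{144}{5}$ ($z{\left(L,k \right)} = \frac{1}{5} \left(-144\right) = - \frac{144}{5}$)
$\left(W{\left(-479,-544 \right)} - 243537\right) + z{\left(-516,c \right)} = \left(-544 - 243537\right) - \frac{144}{5} = -244081 - \frac{144}{5} = - \frac{1220549}{5}$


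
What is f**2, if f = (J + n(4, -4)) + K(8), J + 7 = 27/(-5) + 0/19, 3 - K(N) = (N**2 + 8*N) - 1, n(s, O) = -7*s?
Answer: 675684/25 ≈ 27027.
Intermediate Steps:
K(N) = 4 - N**2 - 8*N (K(N) = 3 - ((N**2 + 8*N) - 1) = 3 - (-1 + N**2 + 8*N) = 3 + (1 - N**2 - 8*N) = 4 - N**2 - 8*N)
J = -62/5 (J = -7 + (27/(-5) + 0/19) = -7 + (27*(-1/5) + 0*(1/19)) = -7 + (-27/5 + 0) = -7 - 27/5 = -62/5 ≈ -12.400)
f = -822/5 (f = (-62/5 - 7*4) + (4 - 1*8**2 - 8*8) = (-62/5 - 28) + (4 - 1*64 - 64) = -202/5 + (4 - 64 - 64) = -202/5 - 124 = -822/5 ≈ -164.40)
f**2 = (-822/5)**2 = 675684/25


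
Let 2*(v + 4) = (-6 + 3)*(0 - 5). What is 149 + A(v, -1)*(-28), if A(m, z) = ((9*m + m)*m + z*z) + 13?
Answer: -3673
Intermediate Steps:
v = 7/2 (v = -4 + ((-6 + 3)*(0 - 5))/2 = -4 + (-3*(-5))/2 = -4 + (1/2)*15 = -4 + 15/2 = 7/2 ≈ 3.5000)
A(m, z) = 13 + z**2 + 10*m**2 (A(m, z) = ((10*m)*m + z**2) + 13 = (10*m**2 + z**2) + 13 = (z**2 + 10*m**2) + 13 = 13 + z**2 + 10*m**2)
149 + A(v, -1)*(-28) = 149 + (13 + (-1)**2 + 10*(7/2)**2)*(-28) = 149 + (13 + 1 + 10*(49/4))*(-28) = 149 + (13 + 1 + 245/2)*(-28) = 149 + (273/2)*(-28) = 149 - 3822 = -3673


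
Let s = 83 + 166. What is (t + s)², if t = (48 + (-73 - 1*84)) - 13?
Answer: 16129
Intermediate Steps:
t = -122 (t = (48 + (-73 - 84)) - 13 = (48 - 157) - 13 = -109 - 13 = -122)
s = 249
(t + s)² = (-122 + 249)² = 127² = 16129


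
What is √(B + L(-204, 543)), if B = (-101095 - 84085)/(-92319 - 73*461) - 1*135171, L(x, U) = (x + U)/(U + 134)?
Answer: I*√61444441145499186929/21320761 ≈ 367.65*I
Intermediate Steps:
L(x, U) = (U + x)/(134 + U)
B = -4256894008/31493 (B = -185180/(-92319 - 33653) - 135171 = -185180/(-125972) - 135171 = -185180*(-1/125972) - 135171 = 46295/31493 - 135171 = -4256894008/31493 ≈ -1.3517e+5)
√(B + L(-204, 543)) = √(-4256894008/31493 + (543 - 204)/(134 + 543)) = √(-4256894008/31493 + 339/677) = √(-2881906567289/21320761) = I*√61444441145499186929/21320761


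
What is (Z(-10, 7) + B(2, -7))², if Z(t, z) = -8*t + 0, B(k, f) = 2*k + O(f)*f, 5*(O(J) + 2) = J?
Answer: 290521/25 ≈ 11621.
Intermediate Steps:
O(J) = -2 + J/5
B(k, f) = 2*k + f*(-2 + f/5) (B(k, f) = 2*k + (-2 + f/5)*f = 2*k + f*(-2 + f/5))
Z(t, z) = -8*t
(Z(-10, 7) + B(2, -7))² = (-8*(-10) + (2*2 + (⅕)*(-7)*(-10 - 7)))² = (80 + (4 + (⅕)*(-7)*(-17)))² = (80 + (4 + 119/5))² = (80 + 139/5)² = (539/5)² = 290521/25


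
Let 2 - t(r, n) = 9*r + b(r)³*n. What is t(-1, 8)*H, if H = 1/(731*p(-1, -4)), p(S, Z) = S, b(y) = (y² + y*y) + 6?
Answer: 95/17 ≈ 5.5882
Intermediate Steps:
b(y) = 6 + 2*y² (b(y) = (y² + y²) + 6 = 2*y² + 6 = 6 + 2*y²)
H = -1/731 (H = 1/(731*(-1)) = 1/(-731) = -1/731 ≈ -0.0013680)
t(r, n) = 2 - 9*r - n*(6 + 2*r²)³ (t(r, n) = 2 - (9*r + (6 + 2*r²)³*n) = 2 - (9*r + n*(6 + 2*r²)³) = 2 + (-9*r - n*(6 + 2*r²)³) = 2 - 9*r - n*(6 + 2*r²)³)
t(-1, 8)*H = (2 - 9*(-1) - 8*8*(3 + (-1)²)³)*(-1/731) = (2 + 9 - 8*8*(3 + 1)³)*(-1/731) = (2 + 9 - 8*8*4³)*(-1/731) = (2 + 9 - 8*8*64)*(-1/731) = (2 + 9 - 4096)*(-1/731) = -4085*(-1/731) = 95/17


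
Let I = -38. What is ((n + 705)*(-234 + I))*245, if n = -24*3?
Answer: -42183120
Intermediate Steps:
n = -72
((n + 705)*(-234 + I))*245 = ((-72 + 705)*(-234 - 38))*245 = (633*(-272))*245 = -172176*245 = -42183120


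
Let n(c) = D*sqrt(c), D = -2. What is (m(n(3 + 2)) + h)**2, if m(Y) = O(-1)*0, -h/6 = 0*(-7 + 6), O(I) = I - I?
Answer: 0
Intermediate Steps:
O(I) = 0
n(c) = -2*sqrt(c)
h = 0 (h = -0*(-7 + 6) = -0*(-1) = -6*0 = 0)
m(Y) = 0 (m(Y) = 0*0 = 0)
(m(n(3 + 2)) + h)**2 = (0 + 0)**2 = 0**2 = 0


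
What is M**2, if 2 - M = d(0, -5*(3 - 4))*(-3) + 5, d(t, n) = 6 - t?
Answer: 225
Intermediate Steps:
M = 15 (M = 2 - ((6 - 1*0)*(-3) + 5) = 2 - ((6 + 0)*(-3) + 5) = 2 - (6*(-3) + 5) = 2 - (-18 + 5) = 2 - 1*(-13) = 2 + 13 = 15)
M**2 = 15**2 = 225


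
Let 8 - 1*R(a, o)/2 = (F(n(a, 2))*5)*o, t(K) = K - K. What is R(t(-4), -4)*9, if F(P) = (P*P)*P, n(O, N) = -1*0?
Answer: 144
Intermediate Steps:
n(O, N) = 0
F(P) = P**3 (F(P) = P**2*P = P**3)
t(K) = 0
R(a, o) = 16 (R(a, o) = 16 - 2*0**3*5*o = 16 - 2*0*5*o = 16 - 0*o = 16 - 2*0 = 16 + 0 = 16)
R(t(-4), -4)*9 = 16*9 = 144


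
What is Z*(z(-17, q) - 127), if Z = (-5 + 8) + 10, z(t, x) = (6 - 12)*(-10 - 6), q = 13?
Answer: -403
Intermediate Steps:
z(t, x) = 96 (z(t, x) = -6*(-16) = 96)
Z = 13 (Z = 3 + 10 = 13)
Z*(z(-17, q) - 127) = 13*(96 - 127) = 13*(-31) = -403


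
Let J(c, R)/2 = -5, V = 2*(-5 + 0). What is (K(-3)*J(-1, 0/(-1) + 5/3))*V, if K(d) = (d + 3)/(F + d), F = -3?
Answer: 0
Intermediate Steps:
V = -10 (V = 2*(-5) = -10)
K(d) = (3 + d)/(-3 + d) (K(d) = (d + 3)/(-3 + d) = (3 + d)/(-3 + d))
J(c, R) = -10 (J(c, R) = 2*(-5) = -10)
(K(-3)*J(-1, 0/(-1) + 5/3))*V = (((3 - 3)/(-3 - 3))*(-10))*(-10) = ((0/(-6))*(-10))*(-10) = (-1/6*0*(-10))*(-10) = (0*(-10))*(-10) = 0*(-10) = 0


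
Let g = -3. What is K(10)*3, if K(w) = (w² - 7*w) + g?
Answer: 81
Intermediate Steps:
K(w) = -3 + w² - 7*w (K(w) = (w² - 7*w) - 3 = -3 + w² - 7*w)
K(10)*3 = (-3 + 10² - 7*10)*3 = (-3 + 100 - 70)*3 = 27*3 = 81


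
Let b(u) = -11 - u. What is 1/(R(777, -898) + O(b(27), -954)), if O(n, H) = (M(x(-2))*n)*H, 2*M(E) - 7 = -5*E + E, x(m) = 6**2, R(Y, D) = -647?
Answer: -1/2483909 ≈ -4.0259e-7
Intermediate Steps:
x(m) = 36
M(E) = 7/2 - 2*E (M(E) = 7/2 + (-5*E + E)/2 = 7/2 + (-4*E)/2 = 7/2 - 2*E)
O(n, H) = -137*H*n/2 (O(n, H) = ((7/2 - 2*36)*n)*H = ((7/2 - 72)*n)*H = (-137*n/2)*H = -137*H*n/2)
1/(R(777, -898) + O(b(27), -954)) = 1/(-647 - 137/2*(-954)*(-11 - 1*27)) = 1/(-647 - 137/2*(-954)*(-11 - 27)) = 1/(-647 - 137/2*(-954)*(-38)) = 1/(-647 - 2483262) = 1/(-2483909) = -1/2483909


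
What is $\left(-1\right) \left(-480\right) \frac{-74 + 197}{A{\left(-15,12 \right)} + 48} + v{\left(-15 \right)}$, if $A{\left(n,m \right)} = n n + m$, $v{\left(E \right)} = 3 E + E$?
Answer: $\frac{2796}{19} \approx 147.16$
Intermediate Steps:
$v{\left(E \right)} = 4 E$
$A{\left(n,m \right)} = m + n^{2}$ ($A{\left(n,m \right)} = n^{2} + m = m + n^{2}$)
$\left(-1\right) \left(-480\right) \frac{-74 + 197}{A{\left(-15,12 \right)} + 48} + v{\left(-15 \right)} = \left(-1\right) \left(-480\right) \frac{-74 + 197}{\left(12 + \left(-15\right)^{2}\right) + 48} + 4 \left(-15\right) = 480 \frac{123}{\left(12 + 225\right) + 48} - 60 = 480 \frac{123}{237 + 48} - 60 = 480 \cdot \frac{123}{285} - 60 = 480 \cdot 123 \cdot \frac{1}{285} - 60 = 480 \cdot \frac{41}{95} - 60 = \frac{3936}{19} - 60 = \frac{2796}{19}$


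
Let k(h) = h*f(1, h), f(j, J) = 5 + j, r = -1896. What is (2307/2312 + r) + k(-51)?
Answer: -5088717/2312 ≈ -2201.0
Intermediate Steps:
k(h) = 6*h (k(h) = h*(5 + 1) = h*6 = 6*h)
(2307/2312 + r) + k(-51) = (2307/2312 - 1896) + 6*(-51) = (2307*(1/2312) - 1896) - 306 = (2307/2312 - 1896) - 306 = -4381245/2312 - 306 = -5088717/2312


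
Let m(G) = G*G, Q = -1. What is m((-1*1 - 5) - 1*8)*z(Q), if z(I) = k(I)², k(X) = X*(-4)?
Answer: 3136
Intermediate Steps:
k(X) = -4*X
m(G) = G²
z(I) = 16*I² (z(I) = (-4*I)² = 16*I²)
m((-1*1 - 5) - 1*8)*z(Q) = ((-1*1 - 5) - 1*8)²*(16*(-1)²) = ((-1 - 5) - 8)²*(16*1) = (-6 - 8)²*16 = (-14)²*16 = 196*16 = 3136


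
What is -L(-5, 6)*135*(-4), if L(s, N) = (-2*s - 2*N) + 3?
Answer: 540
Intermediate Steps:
L(s, N) = 3 - 2*N - 2*s (L(s, N) = (-2*N - 2*s) + 3 = 3 - 2*N - 2*s)
-L(-5, 6)*135*(-4) = -(3 - 2*6 - 2*(-5))*135*(-4) = -(3 - 12 + 10)*(-540) = -(-540) = -1*(-540) = 540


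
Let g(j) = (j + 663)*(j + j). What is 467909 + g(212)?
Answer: 838909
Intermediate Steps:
g(j) = 2*j*(663 + j) (g(j) = (663 + j)*(2*j) = 2*j*(663 + j))
467909 + g(212) = 467909 + 2*212*(663 + 212) = 467909 + 2*212*875 = 467909 + 371000 = 838909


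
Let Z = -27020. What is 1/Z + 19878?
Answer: 537103559/27020 ≈ 19878.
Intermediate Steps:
1/Z + 19878 = 1/(-27020) + 19878 = -1/27020 + 19878 = 537103559/27020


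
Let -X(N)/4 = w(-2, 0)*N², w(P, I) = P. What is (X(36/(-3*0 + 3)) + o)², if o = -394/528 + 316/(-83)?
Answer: 632162855836801/480135744 ≈ 1.3166e+6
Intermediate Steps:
o = -99775/21912 (o = -394*1/528 + 316*(-1/83) = -197/264 - 316/83 = -99775/21912 ≈ -4.5534)
X(N) = 8*N² (X(N) = -(-8)*N² = 8*N²)
(X(36/(-3*0 + 3)) + o)² = (8*(36/(-3*0 + 3))² - 99775/21912)² = (8*(36/(0 + 3))² - 99775/21912)² = (8*(36/3)² - 99775/21912)² = (8*(36*(⅓))² - 99775/21912)² = (8*12² - 99775/21912)² = (8*144 - 99775/21912)² = (1152 - 99775/21912)² = (25142849/21912)² = 632162855836801/480135744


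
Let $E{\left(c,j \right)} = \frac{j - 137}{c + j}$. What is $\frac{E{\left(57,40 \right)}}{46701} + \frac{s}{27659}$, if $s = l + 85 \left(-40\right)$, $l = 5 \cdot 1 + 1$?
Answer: $- \frac{158530853}{1291702959} \approx -0.12273$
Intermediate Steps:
$E{\left(c,j \right)} = \frac{-137 + j}{c + j}$
$l = 6$ ($l = 5 + 1 = 6$)
$s = -3394$ ($s = 6 + 85 \left(-40\right) = 6 - 3400 = -3394$)
$\frac{E{\left(57,40 \right)}}{46701} + \frac{s}{27659} = \frac{\frac{1}{57 + 40} \left(-137 + 40\right)}{46701} - \frac{3394}{27659} = \frac{1}{97} \left(-97\right) \frac{1}{46701} - \frac{3394}{27659} = \left(-1\right) \frac{1}{46701} - \frac{3394}{27659} = - \frac{1}{46701} - \frac{3394}{27659} = - \frac{158530853}{1291702959}$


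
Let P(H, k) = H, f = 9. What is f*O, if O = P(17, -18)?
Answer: 153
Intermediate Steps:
O = 17
f*O = 9*17 = 153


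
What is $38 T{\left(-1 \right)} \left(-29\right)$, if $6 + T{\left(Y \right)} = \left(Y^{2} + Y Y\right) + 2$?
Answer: $2204$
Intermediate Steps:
$T{\left(Y \right)} = -4 + 2 Y^{2}$ ($T{\left(Y \right)} = -6 + \left(\left(Y^{2} + Y Y\right) + 2\right) = -6 + \left(\left(Y^{2} + Y^{2}\right) + 2\right) = -6 + \left(2 Y^{2} + 2\right) = -6 + \left(2 + 2 Y^{2}\right) = -4 + 2 Y^{2}$)
$38 T{\left(-1 \right)} \left(-29\right) = 38 \left(-4 + 2 \left(-1\right)^{2}\right) \left(-29\right) = 38 \left(-4 + 2 \cdot 1\right) \left(-29\right) = 38 \left(-4 + 2\right) \left(-29\right) = 38 \left(-2\right) \left(-29\right) = \left(-76\right) \left(-29\right) = 2204$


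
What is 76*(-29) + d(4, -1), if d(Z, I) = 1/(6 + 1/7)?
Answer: -94765/43 ≈ -2203.8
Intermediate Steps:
d(Z, I) = 7/43 (d(Z, I) = 1/(6 + ⅐) = 1/(43/7) = 7/43)
76*(-29) + d(4, -1) = 76*(-29) + 7/43 = -2204 + 7/43 = -94765/43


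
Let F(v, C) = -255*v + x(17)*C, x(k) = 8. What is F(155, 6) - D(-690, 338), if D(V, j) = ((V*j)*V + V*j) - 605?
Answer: -160727452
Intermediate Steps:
F(v, C) = -255*v + 8*C
D(V, j) = -605 + V*j + j*V² (D(V, j) = (j*V² + V*j) - 605 = (V*j + j*V²) - 605 = -605 + V*j + j*V²)
F(155, 6) - D(-690, 338) = (-255*155 + 8*6) - (-605 - 690*338 + 338*(-690)²) = (-39525 + 48) - (-605 - 233220 + 338*476100) = -39477 - (-605 - 233220 + 160921800) = -39477 - 1*160687975 = -39477 - 160687975 = -160727452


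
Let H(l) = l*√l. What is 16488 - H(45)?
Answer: 16488 - 135*√5 ≈ 16186.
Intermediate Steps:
H(l) = l^(3/2)
16488 - H(45) = 16488 - 45^(3/2) = 16488 - 135*√5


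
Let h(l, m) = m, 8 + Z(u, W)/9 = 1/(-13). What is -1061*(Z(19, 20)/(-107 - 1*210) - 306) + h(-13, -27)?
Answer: 1336834674/4121 ≈ 3.2440e+5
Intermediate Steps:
Z(u, W) = -945/13 (Z(u, W) = -72 + 9/(-13) = -72 + 9*(-1/13) = -72 - 9/13 = -945/13)
-1061*(Z(19, 20)/(-107 - 1*210) - 306) + h(-13, -27) = -1061*(-945/(13*(-107 - 1*210)) - 306) - 27 = -1061*(-945/(13*(-107 - 210)) - 306) - 27 = -1061*(-945/13/(-317) - 306) - 27 = -1061*(-945/13*(-1/317) - 306) - 27 = -1061*(945/4121 - 306) - 27 = -1061*(-1260081/4121) - 27 = 1336945941/4121 - 27 = 1336834674/4121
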